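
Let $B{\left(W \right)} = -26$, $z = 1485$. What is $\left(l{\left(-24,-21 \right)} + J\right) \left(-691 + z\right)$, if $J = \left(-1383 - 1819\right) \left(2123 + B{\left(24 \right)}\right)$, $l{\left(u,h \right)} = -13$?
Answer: $-5331397958$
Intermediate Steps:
$J = -6714594$ ($J = \left(-1383 - 1819\right) \left(2123 - 26\right) = \left(-3202\right) 2097 = -6714594$)
$\left(l{\left(-24,-21 \right)} + J\right) \left(-691 + z\right) = \left(-13 - 6714594\right) \left(-691 + 1485\right) = \left(-6714607\right) 794 = -5331397958$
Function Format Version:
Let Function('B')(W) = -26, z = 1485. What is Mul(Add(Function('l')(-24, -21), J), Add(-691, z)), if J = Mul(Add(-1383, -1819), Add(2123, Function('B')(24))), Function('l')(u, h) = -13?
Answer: -5331397958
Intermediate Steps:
J = -6714594 (J = Mul(Add(-1383, -1819), Add(2123, -26)) = Mul(-3202, 2097) = -6714594)
Mul(Add(Function('l')(-24, -21), J), Add(-691, z)) = Mul(Add(-13, -6714594), Add(-691, 1485)) = Mul(-6714607, 794) = -5331397958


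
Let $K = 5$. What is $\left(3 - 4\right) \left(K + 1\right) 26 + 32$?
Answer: $-124$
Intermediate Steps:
$\left(3 - 4\right) \left(K + 1\right) 26 + 32 = \left(3 - 4\right) \left(5 + 1\right) 26 + 32 = \left(3 - 4\right) 6 \cdot 26 + 32 = \left(-1\right) 6 \cdot 26 + 32 = \left(-6\right) 26 + 32 = -156 + 32 = -124$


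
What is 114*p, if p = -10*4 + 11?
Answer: -3306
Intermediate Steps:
p = -29 (p = -40 + 11 = -29)
114*p = 114*(-29) = -3306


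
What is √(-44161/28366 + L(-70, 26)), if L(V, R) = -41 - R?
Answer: I*√326407562/2182 ≈ 8.2799*I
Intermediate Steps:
√(-44161/28366 + L(-70, 26)) = √(-44161/28366 + (-41 - 1*26)) = √(-44161*1/28366 + (-41 - 26)) = √(-3397/2182 - 67) = √(-149591/2182) = I*√326407562/2182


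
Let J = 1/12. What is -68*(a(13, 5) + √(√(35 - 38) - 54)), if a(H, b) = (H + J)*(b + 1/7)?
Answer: -32028/7 - 68*√(-54 + I*√3) ≈ -4583.4 - 499.76*I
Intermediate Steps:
J = 1/12 ≈ 0.083333
a(H, b) = (⅐ + b)*(1/12 + H) (a(H, b) = (H + 1/12)*(b + 1/7) = (1/12 + H)*(b + ⅐) = (1/12 + H)*(⅐ + b) = (⅐ + b)*(1/12 + H))
-68*(a(13, 5) + √(√(35 - 38) - 54)) = -68*((1/84 + (⅐)*13 + (1/12)*5 + 13*5) + √(√(35 - 38) - 54)) = -68*((1/84 + 13/7 + 5/12 + 65) + √(√(-3) - 54)) = -68*(471/7 + √(I*√3 - 54)) = -68*(471/7 + √(-54 + I*√3)) = -32028/7 - 68*√(-54 + I*√3)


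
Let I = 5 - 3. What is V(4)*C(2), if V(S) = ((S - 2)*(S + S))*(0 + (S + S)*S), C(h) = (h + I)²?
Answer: 8192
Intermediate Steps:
I = 2
C(h) = (2 + h)² (C(h) = (h + 2)² = (2 + h)²)
V(S) = 4*S³*(-2 + S) (V(S) = ((-2 + S)*(2*S))*(0 + (2*S)*S) = (2*S*(-2 + S))*(0 + 2*S²) = (2*S*(-2 + S))*(2*S²) = 4*S³*(-2 + S))
V(4)*C(2) = (4*4³*(-2 + 4))*(2 + 2)² = (4*64*2)*4² = 512*16 = 8192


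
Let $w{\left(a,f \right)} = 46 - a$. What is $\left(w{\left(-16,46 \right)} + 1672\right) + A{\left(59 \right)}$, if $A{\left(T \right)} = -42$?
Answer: $1692$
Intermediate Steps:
$\left(w{\left(-16,46 \right)} + 1672\right) + A{\left(59 \right)} = \left(\left(46 - -16\right) + 1672\right) - 42 = \left(\left(46 + 16\right) + 1672\right) - 42 = \left(62 + 1672\right) - 42 = 1734 - 42 = 1692$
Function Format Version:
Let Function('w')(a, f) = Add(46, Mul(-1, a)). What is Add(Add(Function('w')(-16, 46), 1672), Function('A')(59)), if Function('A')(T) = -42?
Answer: 1692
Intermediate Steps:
Add(Add(Function('w')(-16, 46), 1672), Function('A')(59)) = Add(Add(Add(46, Mul(-1, -16)), 1672), -42) = Add(Add(Add(46, 16), 1672), -42) = Add(Add(62, 1672), -42) = Add(1734, -42) = 1692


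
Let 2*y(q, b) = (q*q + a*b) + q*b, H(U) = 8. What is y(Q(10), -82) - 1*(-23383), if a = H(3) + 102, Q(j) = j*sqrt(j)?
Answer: 19373 - 410*sqrt(10) ≈ 18076.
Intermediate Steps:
Q(j) = j**(3/2)
a = 110 (a = 8 + 102 = 110)
y(q, b) = q**2/2 + 55*b + b*q/2 (y(q, b) = ((q*q + 110*b) + q*b)/2 = ((q**2 + 110*b) + b*q)/2 = (q**2 + 110*b + b*q)/2 = q**2/2 + 55*b + b*q/2)
y(Q(10), -82) - 1*(-23383) = ((10**(3/2))**2/2 + 55*(-82) + (1/2)*(-82)*10**(3/2)) - 1*(-23383) = ((10*sqrt(10))**2/2 - 4510 + (1/2)*(-82)*(10*sqrt(10))) + 23383 = ((1/2)*1000 - 4510 - 410*sqrt(10)) + 23383 = (500 - 4510 - 410*sqrt(10)) + 23383 = (-4010 - 410*sqrt(10)) + 23383 = 19373 - 410*sqrt(10)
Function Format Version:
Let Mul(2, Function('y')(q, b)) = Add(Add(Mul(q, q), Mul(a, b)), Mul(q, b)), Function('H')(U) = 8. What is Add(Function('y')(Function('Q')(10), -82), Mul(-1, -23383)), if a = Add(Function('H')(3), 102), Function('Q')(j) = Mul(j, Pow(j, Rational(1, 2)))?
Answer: Add(19373, Mul(-410, Pow(10, Rational(1, 2)))) ≈ 18076.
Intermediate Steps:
Function('Q')(j) = Pow(j, Rational(3, 2))
a = 110 (a = Add(8, 102) = 110)
Function('y')(q, b) = Add(Mul(Rational(1, 2), Pow(q, 2)), Mul(55, b), Mul(Rational(1, 2), b, q)) (Function('y')(q, b) = Mul(Rational(1, 2), Add(Add(Mul(q, q), Mul(110, b)), Mul(q, b))) = Mul(Rational(1, 2), Add(Add(Pow(q, 2), Mul(110, b)), Mul(b, q))) = Mul(Rational(1, 2), Add(Pow(q, 2), Mul(110, b), Mul(b, q))) = Add(Mul(Rational(1, 2), Pow(q, 2)), Mul(55, b), Mul(Rational(1, 2), b, q)))
Add(Function('y')(Function('Q')(10), -82), Mul(-1, -23383)) = Add(Add(Mul(Rational(1, 2), Pow(Pow(10, Rational(3, 2)), 2)), Mul(55, -82), Mul(Rational(1, 2), -82, Pow(10, Rational(3, 2)))), Mul(-1, -23383)) = Add(Add(Mul(Rational(1, 2), Pow(Mul(10, Pow(10, Rational(1, 2))), 2)), -4510, Mul(Rational(1, 2), -82, Mul(10, Pow(10, Rational(1, 2))))), 23383) = Add(Add(Mul(Rational(1, 2), 1000), -4510, Mul(-410, Pow(10, Rational(1, 2)))), 23383) = Add(Add(500, -4510, Mul(-410, Pow(10, Rational(1, 2)))), 23383) = Add(Add(-4010, Mul(-410, Pow(10, Rational(1, 2)))), 23383) = Add(19373, Mul(-410, Pow(10, Rational(1, 2))))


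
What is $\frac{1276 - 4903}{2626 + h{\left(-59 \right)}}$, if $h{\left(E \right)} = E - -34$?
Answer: $- \frac{403}{289} \approx -1.3945$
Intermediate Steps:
$h{\left(E \right)} = 34 + E$ ($h{\left(E \right)} = E + 34 = 34 + E$)
$\frac{1276 - 4903}{2626 + h{\left(-59 \right)}} = \frac{1276 - 4903}{2626 + \left(34 - 59\right)} = - \frac{3627}{2626 - 25} = - \frac{3627}{2601} = \left(-3627\right) \frac{1}{2601} = - \frac{403}{289}$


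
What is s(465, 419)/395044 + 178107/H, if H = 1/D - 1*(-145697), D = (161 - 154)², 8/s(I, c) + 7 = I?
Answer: 65792560818507/53820342432142 ≈ 1.2224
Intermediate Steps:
s(I, c) = 8/(-7 + I)
D = 49 (D = 7² = 49)
H = 7139154/49 (H = 1/49 - 1*(-145697) = 1/49 + 145697 = 7139154/49 ≈ 1.4570e+5)
s(465, 419)/395044 + 178107/H = (8/(-7 + 465))/395044 + 178107/(7139154/49) = (8/458)*(1/395044) + 178107*(49/7139154) = (8*(1/458))*(1/395044) + 2909081/2379718 = (4/229)*(1/395044) + 2909081/2379718 = 1/22616269 + 2909081/2379718 = 65792560818507/53820342432142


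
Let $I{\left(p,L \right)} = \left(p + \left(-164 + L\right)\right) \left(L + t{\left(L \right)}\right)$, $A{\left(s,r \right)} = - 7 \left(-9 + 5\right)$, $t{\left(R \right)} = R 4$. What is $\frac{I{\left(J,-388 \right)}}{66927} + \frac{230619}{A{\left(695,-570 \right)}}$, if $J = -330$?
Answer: $\frac{737264193}{89236} \approx 8262.0$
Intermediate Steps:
$t{\left(R \right)} = 4 R$
$A{\left(s,r \right)} = 28$ ($A{\left(s,r \right)} = \left(-7\right) \left(-4\right) = 28$)
$I{\left(p,L \right)} = 5 L \left(-164 + L + p\right)$ ($I{\left(p,L \right)} = \left(p + \left(-164 + L\right)\right) \left(L + 4 L\right) = \left(-164 + L + p\right) 5 L = 5 L \left(-164 + L + p\right)$)
$\frac{I{\left(J,-388 \right)}}{66927} + \frac{230619}{A{\left(695,-570 \right)}} = \frac{5 \left(-388\right) \left(-164 - 388 - 330\right)}{66927} + \frac{230619}{28} = 5 \left(-388\right) \left(-882\right) \frac{1}{66927} + 230619 \cdot \frac{1}{28} = 1711080 \cdot \frac{1}{66927} + \frac{230619}{28} = \frac{81480}{3187} + \frac{230619}{28} = \frac{737264193}{89236}$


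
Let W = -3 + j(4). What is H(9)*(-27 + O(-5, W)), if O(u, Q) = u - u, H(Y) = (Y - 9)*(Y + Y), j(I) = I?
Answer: 0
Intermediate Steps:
H(Y) = 2*Y*(-9 + Y) (H(Y) = (-9 + Y)*(2*Y) = 2*Y*(-9 + Y))
W = 1 (W = -3 + 4 = 1)
O(u, Q) = 0
H(9)*(-27 + O(-5, W)) = (2*9*(-9 + 9))*(-27 + 0) = (2*9*0)*(-27) = 0*(-27) = 0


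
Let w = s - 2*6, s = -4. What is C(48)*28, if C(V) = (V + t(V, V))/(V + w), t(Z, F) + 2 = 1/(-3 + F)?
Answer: 14497/360 ≈ 40.269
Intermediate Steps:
t(Z, F) = -2 + 1/(-3 + F)
w = -16 (w = -4 - 2*6 = -4 - 12 = -16)
C(V) = (V + (7 - 2*V)/(-3 + V))/(-16 + V) (C(V) = (V + (7 - 2*V)/(-3 + V))/(V - 16) = (V + (7 - 2*V)/(-3 + V))/(-16 + V))
C(48)*28 = ((7 - 2*48 + 48*(-3 + 48))/((-16 + 48)*(-3 + 48)))*28 = ((7 - 96 + 48*45)/(32*45))*28 = ((1/32)*(1/45)*(7 - 96 + 2160))*28 = ((1/32)*(1/45)*2071)*28 = (2071/1440)*28 = 14497/360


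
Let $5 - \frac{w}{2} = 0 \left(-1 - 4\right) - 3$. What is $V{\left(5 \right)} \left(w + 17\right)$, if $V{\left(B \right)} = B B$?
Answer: $825$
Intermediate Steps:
$w = 16$ ($w = 10 - 2 \left(0 \left(-1 - 4\right) - 3\right) = 10 - 2 \left(0 \left(-5\right) - 3\right) = 10 - 2 \left(0 - 3\right) = 10 - -6 = 10 + 6 = 16$)
$V{\left(B \right)} = B^{2}$
$V{\left(5 \right)} \left(w + 17\right) = 5^{2} \left(16 + 17\right) = 25 \cdot 33 = 825$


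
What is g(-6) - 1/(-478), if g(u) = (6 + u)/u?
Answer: 1/478 ≈ 0.0020920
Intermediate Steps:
g(u) = (6 + u)/u
g(-6) - 1/(-478) = (6 - 6)/(-6) - 1/(-478) = -⅙*0 - 1*(-1/478) = 0 + 1/478 = 1/478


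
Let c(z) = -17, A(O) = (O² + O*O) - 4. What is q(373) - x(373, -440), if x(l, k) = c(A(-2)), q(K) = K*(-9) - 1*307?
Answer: -3647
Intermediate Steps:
q(K) = -307 - 9*K (q(K) = -9*K - 307 = -307 - 9*K)
A(O) = -4 + 2*O² (A(O) = (O² + O²) - 4 = 2*O² - 4 = -4 + 2*O²)
x(l, k) = -17
q(373) - x(373, -440) = (-307 - 9*373) - 1*(-17) = (-307 - 3357) + 17 = -3664 + 17 = -3647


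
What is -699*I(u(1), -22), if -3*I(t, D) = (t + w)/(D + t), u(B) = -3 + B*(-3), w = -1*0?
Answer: 699/14 ≈ 49.929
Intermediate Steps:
w = 0
u(B) = -3 - 3*B
I(t, D) = -t/(3*(D + t)) (I(t, D) = -(t + 0)/(3*(D + t)) = -t/(3*(D + t)))
-699*I(u(1), -22) = -(-699)*(-3 - 3*1)/(3*(-22) + 3*(-3 - 3*1)) = -(-699)*(-3 - 3)/(-66 + 3*(-3 - 3)) = -(-699)*(-6)/(-66 + 3*(-6)) = -(-699)*(-6)/(-66 - 18) = -(-699)*(-6)/(-84) = -(-699)*(-6)*(-1)/84 = -699*(-1/14) = 699/14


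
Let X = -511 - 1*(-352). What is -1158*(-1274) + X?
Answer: 1475133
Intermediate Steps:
X = -159 (X = -511 + 352 = -159)
-1158*(-1274) + X = -1158*(-1274) - 159 = 1475292 - 159 = 1475133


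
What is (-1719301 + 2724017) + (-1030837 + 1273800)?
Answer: 1247679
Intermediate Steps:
(-1719301 + 2724017) + (-1030837 + 1273800) = 1004716 + 242963 = 1247679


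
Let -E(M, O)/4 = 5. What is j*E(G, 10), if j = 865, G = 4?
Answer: -17300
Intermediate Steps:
E(M, O) = -20 (E(M, O) = -4*5 = -20)
j*E(G, 10) = 865*(-20) = -17300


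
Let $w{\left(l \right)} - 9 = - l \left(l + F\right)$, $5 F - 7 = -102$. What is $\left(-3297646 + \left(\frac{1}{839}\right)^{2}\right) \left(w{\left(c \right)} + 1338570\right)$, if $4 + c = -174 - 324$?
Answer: $- \frac{2500106892196293705}{703921} \approx -3.5517 \cdot 10^{12}$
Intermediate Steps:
$c = -502$ ($c = -4 - 498 = -502$)
$F = -19$ ($F = \frac{7}{5} + \frac{1}{5} \left(-102\right) = \frac{7}{5} - \frac{102}{5} = -19$)
$w{\left(l \right)} = 9 - l \left(-19 + l\right)$ ($w{\left(l \right)} = 9 + - l \left(l - 19\right) = 9 + - l \left(-19 + l\right) = 9 - l \left(-19 + l\right)$)
$\left(-3297646 + \left(\frac{1}{839}\right)^{2}\right) \left(w{\left(c \right)} + 1338570\right) = \left(-3297646 + \left(\frac{1}{839}\right)^{2}\right) \left(\left(9 - \left(-502\right)^{2} + 19 \left(-502\right)\right) + 1338570\right) = \left(-3297646 + \left(\frac{1}{839}\right)^{2}\right) \left(\left(9 - 252004 - 9538\right) + 1338570\right) = \left(-3297646 + \frac{1}{703921}\right) \left(\left(9 - 252004 - 9538\right) + 1338570\right) = - \frac{2321282269965 \left(-261533 + 1338570\right)}{703921} = \left(- \frac{2321282269965}{703921}\right) 1077037 = - \frac{2500106892196293705}{703921}$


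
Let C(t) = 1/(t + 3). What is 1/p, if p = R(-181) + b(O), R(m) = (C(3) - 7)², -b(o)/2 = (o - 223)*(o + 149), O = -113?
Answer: 36/872593 ≈ 4.1256e-5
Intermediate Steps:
C(t) = 1/(3 + t)
b(o) = -2*(-223 + o)*(149 + o) (b(o) = -2*(o - 223)*(o + 149) = -2*(-223 + o)*(149 + o))
R(m) = 1681/36 (R(m) = (1/(3 + 3) - 7)² = (1/6 - 7)² = (⅙ - 7)² = (-41/6)² = 1681/36)
p = 872593/36 (p = 1681/36 + (66454 - 2*(-113)² + 148*(-113)) = 1681/36 + (66454 - 2*12769 - 16724) = 1681/36 + (66454 - 25538 - 16724) = 1681/36 + 24192 = 872593/36 ≈ 24239.)
1/p = 1/(872593/36) = 36/872593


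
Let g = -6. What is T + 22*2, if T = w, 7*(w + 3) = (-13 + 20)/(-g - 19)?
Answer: 532/13 ≈ 40.923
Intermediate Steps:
w = -40/13 (w = -3 + ((-13 + 20)/(-1*(-6) - 19))/7 = -3 + (7/(6 - 19))/7 = -3 + (7/(-13))/7 = -3 + (7*(-1/13))/7 = -3 + (1/7)*(-7/13) = -3 - 1/13 = -40/13 ≈ -3.0769)
T = -40/13 ≈ -3.0769
T + 22*2 = -40/13 + 22*2 = -40/13 + 44 = 532/13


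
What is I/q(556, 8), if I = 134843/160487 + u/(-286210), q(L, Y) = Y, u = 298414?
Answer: -2324538147/91865968540 ≈ -0.025304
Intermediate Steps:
I = -4649076294/22966492135 (I = 134843/160487 + 298414/(-286210) = 134843*(1/160487) + 298414*(-1/286210) = 134843/160487 - 149207/143105 = -4649076294/22966492135 ≈ -0.20243)
I/q(556, 8) = -4649076294/22966492135/8 = -4649076294/22966492135*1/8 = -2324538147/91865968540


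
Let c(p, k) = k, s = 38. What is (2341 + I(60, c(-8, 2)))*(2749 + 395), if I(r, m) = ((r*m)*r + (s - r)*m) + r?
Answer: 30047208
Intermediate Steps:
I(r, m) = r + m*r**2 + m*(38 - r) (I(r, m) = ((r*m)*r + (38 - r)*m) + r = ((m*r)*r + m*(38 - r)) + r = (m*r**2 + m*(38 - r)) + r = r + m*r**2 + m*(38 - r))
(2341 + I(60, c(-8, 2)))*(2749 + 395) = (2341 + (60 + 38*2 + 2*60**2 - 1*2*60))*(2749 + 395) = (2341 + (60 + 76 + 2*3600 - 120))*3144 = (2341 + (60 + 76 + 7200 - 120))*3144 = (2341 + 7216)*3144 = 9557*3144 = 30047208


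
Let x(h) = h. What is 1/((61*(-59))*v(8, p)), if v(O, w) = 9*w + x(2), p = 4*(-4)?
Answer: 1/511058 ≈ 1.9567e-6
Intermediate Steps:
p = -16
v(O, w) = 2 + 9*w (v(O, w) = 9*w + 2 = 2 + 9*w)
1/((61*(-59))*v(8, p)) = 1/((61*(-59))*(2 + 9*(-16))) = 1/(-3599*(2 - 144)) = 1/(-3599*(-142)) = 1/511058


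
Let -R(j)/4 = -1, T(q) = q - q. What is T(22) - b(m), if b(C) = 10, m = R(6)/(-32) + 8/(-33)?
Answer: -10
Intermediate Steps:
T(q) = 0
R(j) = 4 (R(j) = -4*(-1) = 4)
m = -97/264 (m = 4/(-32) + 8/(-33) = 4*(-1/32) + 8*(-1/33) = -1/8 - 8/33 = -97/264 ≈ -0.36742)
T(22) - b(m) = 0 - 1*10 = 0 - 10 = -10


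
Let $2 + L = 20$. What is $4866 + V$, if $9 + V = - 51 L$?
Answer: $3939$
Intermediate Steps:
$L = 18$ ($L = -2 + 20 = 18$)
$V = -927$ ($V = -9 - 918 = -927$)
$4866 + V = 4866 - 927 = 3939$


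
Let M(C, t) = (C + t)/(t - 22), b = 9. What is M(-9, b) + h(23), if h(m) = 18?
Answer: 18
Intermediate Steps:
M(C, t) = (C + t)/(-22 + t)
M(-9, b) + h(23) = (-9 + 9)/(-22 + 9) + 18 = 0/(-13) + 18 = -1/13*0 + 18 = 0 + 18 = 18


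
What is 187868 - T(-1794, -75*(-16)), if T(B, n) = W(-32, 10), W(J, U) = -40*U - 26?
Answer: 188294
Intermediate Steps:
W(J, U) = -26 - 40*U
T(B, n) = -426 (T(B, n) = -26 - 40*10 = -26 - 400 = -426)
187868 - T(-1794, -75*(-16)) = 187868 - 1*(-426) = 187868 + 426 = 188294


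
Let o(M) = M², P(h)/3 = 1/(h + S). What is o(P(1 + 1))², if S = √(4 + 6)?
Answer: 81/(2 + √10)⁴ ≈ 0.11406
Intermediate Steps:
S = √10 ≈ 3.1623
P(h) = 3/(h + √10)
o(P(1 + 1))² = ((3/((1 + 1) + √10))²)² = ((3/(2 + √10))²)² = (9/(2 + √10)²)² = 81/(2 + √10)⁴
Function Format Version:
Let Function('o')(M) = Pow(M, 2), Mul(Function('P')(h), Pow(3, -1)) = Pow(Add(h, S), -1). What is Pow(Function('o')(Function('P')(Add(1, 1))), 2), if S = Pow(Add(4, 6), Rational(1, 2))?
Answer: Mul(81, Pow(Add(2, Pow(10, Rational(1, 2))), -4)) ≈ 0.11406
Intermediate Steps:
S = Pow(10, Rational(1, 2)) ≈ 3.1623
Function('P')(h) = Mul(3, Pow(Add(h, Pow(10, Rational(1, 2))), -1))
Pow(Function('o')(Function('P')(Add(1, 1))), 2) = Pow(Pow(Mul(3, Pow(Add(Add(1, 1), Pow(10, Rational(1, 2))), -1)), 2), 2) = Pow(Pow(Mul(3, Pow(Add(2, Pow(10, Rational(1, 2))), -1)), 2), 2) = Pow(Mul(9, Pow(Add(2, Pow(10, Rational(1, 2))), -2)), 2) = Mul(81, Pow(Add(2, Pow(10, Rational(1, 2))), -4))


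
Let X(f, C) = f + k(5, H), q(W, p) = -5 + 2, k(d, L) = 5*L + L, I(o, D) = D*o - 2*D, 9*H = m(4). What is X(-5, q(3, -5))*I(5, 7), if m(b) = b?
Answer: -49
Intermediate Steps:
H = 4/9 (H = (⅑)*4 = 4/9 ≈ 0.44444)
I(o, D) = -2*D + D*o
k(d, L) = 6*L
q(W, p) = -3
X(f, C) = 8/3 + f (X(f, C) = f + 6*(4/9) = f + 8/3 = 8/3 + f)
X(-5, q(3, -5))*I(5, 7) = (8/3 - 5)*(7*(-2 + 5)) = -49*3/3 = -7/3*21 = -49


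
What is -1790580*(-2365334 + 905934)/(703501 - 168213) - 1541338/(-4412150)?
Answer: 720606853696970959/147610684325 ≈ 4.8818e+6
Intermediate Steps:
-1790580*(-2365334 + 905934)/(703501 - 168213) - 1541338/(-4412150) = -1790580/(535288/(-1459400)) - 1541338*(-1/4412150) = -1790580/(535288*(-1/1459400)) + 770669/2206075 = -1790580/(-66911/182425) + 770669/2206075 = -1790580*(-182425/66911) + 770669/2206075 = 326646556500/66911 + 770669/2206075 = 720606853696970959/147610684325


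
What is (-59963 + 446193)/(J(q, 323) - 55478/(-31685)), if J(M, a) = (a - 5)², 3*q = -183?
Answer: 6118848775/1602084709 ≈ 3.8193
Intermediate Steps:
q = -61 (q = (⅓)*(-183) = -61)
J(M, a) = (-5 + a)²
(-59963 + 446193)/(J(q, 323) - 55478/(-31685)) = (-59963 + 446193)/((-5 + 323)² - 55478/(-31685)) = 386230/(318² - 55478*(-1/31685)) = 386230/(101124 + 55478/31685) = 386230/(3204169418/31685) = 386230*(31685/3204169418) = 6118848775/1602084709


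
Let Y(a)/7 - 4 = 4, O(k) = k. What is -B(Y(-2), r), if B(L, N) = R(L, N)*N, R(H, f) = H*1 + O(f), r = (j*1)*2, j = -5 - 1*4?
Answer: 684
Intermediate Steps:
j = -9 (j = -5 - 4 = -9)
r = -18 (r = -9*1*2 = -9*2 = -18)
Y(a) = 56 (Y(a) = 28 + 7*4 = 28 + 28 = 56)
R(H, f) = H + f (R(H, f) = H*1 + f = H + f)
B(L, N) = N*(L + N) (B(L, N) = (L + N)*N = N*(L + N))
-B(Y(-2), r) = -(-18)*(56 - 18) = -(-18)*38 = -1*(-684) = 684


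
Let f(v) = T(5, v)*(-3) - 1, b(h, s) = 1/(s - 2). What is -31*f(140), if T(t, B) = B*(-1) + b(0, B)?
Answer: -597463/46 ≈ -12988.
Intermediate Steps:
b(h, s) = 1/(-2 + s)
T(t, B) = 1/(-2 + B) - B (T(t, B) = B*(-1) + 1/(-2 + B) = -B + 1/(-2 + B) = 1/(-2 + B) - B)
f(v) = -1 - 3*(1 - v*(-2 + v))/(-2 + v) (f(v) = ((1 - v*(-2 + v))/(-2 + v))*(-3) - 1 = -3*(1 - v*(-2 + v))/(-2 + v) - 1 = -1 - 3*(1 - v*(-2 + v))/(-2 + v))
-31*f(140) = -31*(-1 - 1*140 + 3*140*(-2 + 140))/(-2 + 140) = -31*(-1 - 140 + 3*140*138)/138 = -31*(-1 - 140 + 57960)/138 = -31*57819/138 = -31*19273/46 = -597463/46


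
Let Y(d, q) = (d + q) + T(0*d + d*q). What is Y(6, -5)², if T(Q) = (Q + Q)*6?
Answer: 128881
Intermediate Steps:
T(Q) = 12*Q (T(Q) = (2*Q)*6 = 12*Q)
Y(d, q) = d + q + 12*d*q (Y(d, q) = (d + q) + 12*(0*d + d*q) = (d + q) + 12*(0 + d*q) = (d + q) + 12*(d*q) = (d + q) + 12*d*q = d + q + 12*d*q)
Y(6, -5)² = (6 - 5 + 12*6*(-5))² = (6 - 5 - 360)² = (-359)² = 128881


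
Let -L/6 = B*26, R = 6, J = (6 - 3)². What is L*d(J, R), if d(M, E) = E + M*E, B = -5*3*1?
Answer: 140400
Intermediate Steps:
J = 9 (J = 3² = 9)
B = -15 (B = -15*1 = -15)
d(M, E) = E + E*M
L = 2340 (L = -(-90)*26 = -6*(-390) = 2340)
L*d(J, R) = 2340*(6*(1 + 9)) = 2340*(6*10) = 2340*60 = 140400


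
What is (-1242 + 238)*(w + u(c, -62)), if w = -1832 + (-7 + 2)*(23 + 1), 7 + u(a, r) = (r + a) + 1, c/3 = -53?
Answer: 2187716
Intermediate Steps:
c = -159 (c = 3*(-53) = -159)
u(a, r) = -6 + a + r (u(a, r) = -7 + ((r + a) + 1) = -7 + ((a + r) + 1) = -7 + (1 + a + r) = -6 + a + r)
w = -1952 (w = -1832 - 5*24 = -1832 - 120 = -1952)
(-1242 + 238)*(w + u(c, -62)) = (-1242 + 238)*(-1952 + (-6 - 159 - 62)) = -1004*(-1952 - 227) = -1004*(-2179) = 2187716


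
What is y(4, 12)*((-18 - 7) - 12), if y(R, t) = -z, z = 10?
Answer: 370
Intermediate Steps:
y(R, t) = -10 (y(R, t) = -1*10 = -10)
y(4, 12)*((-18 - 7) - 12) = -10*((-18 - 7) - 12) = -10*(-25 - 12) = -10*(-37) = 370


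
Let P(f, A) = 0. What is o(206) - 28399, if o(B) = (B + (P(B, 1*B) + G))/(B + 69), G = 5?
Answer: -7809514/275 ≈ -28398.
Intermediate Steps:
o(B) = (5 + B)/(69 + B) (o(B) = (B + (0 + 5))/(B + 69) = (B + 5)/(69 + B) = (5 + B)/(69 + B))
o(206) - 28399 = (5 + 206)/(69 + 206) - 28399 = 211/275 - 28399 = -7809514/275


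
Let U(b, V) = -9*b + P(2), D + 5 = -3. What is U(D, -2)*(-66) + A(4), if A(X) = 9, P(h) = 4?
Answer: -5007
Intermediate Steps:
D = -8 (D = -5 - 3 = -8)
U(b, V) = 4 - 9*b (U(b, V) = -9*b + 4 = 4 - 9*b)
U(D, -2)*(-66) + A(4) = (4 - 9*(-8))*(-66) + 9 = (4 + 72)*(-66) + 9 = 76*(-66) + 9 = -5016 + 9 = -5007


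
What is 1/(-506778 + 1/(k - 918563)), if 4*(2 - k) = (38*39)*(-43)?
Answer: -1805259/914865545504 ≈ -1.9733e-6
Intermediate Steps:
k = 31867/2 (k = 2 - 38*39*(-43)/4 = 2 - 741*(-43)/2 = 2 - 1/4*(-63726) = 2 + 31863/2 = 31867/2 ≈ 15934.)
1/(-506778 + 1/(k - 918563)) = 1/(-506778 + 1/(31867/2 - 918563)) = 1/(-506778 + 1/(-1805259/2)) = 1/(-506778 - 2/1805259) = 1/(-914865545504/1805259) = -1805259/914865545504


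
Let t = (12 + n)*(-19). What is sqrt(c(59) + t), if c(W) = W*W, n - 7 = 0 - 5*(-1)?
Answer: 55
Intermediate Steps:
n = 12 (n = 7 + (0 - 5*(-1)) = 7 + (0 + 5) = 7 + 5 = 12)
c(W) = W**2
t = -456 (t = (12 + 12)*(-19) = 24*(-19) = -456)
sqrt(c(59) + t) = sqrt(59**2 - 456) = sqrt(3481 - 456) = sqrt(3025) = 55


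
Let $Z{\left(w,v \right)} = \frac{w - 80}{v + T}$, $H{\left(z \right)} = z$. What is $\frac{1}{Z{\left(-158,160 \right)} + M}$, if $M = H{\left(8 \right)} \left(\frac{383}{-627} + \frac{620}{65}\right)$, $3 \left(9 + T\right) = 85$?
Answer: $\frac{2192619}{153688981} \approx 0.014267$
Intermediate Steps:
$T = \frac{58}{3}$ ($T = -9 + \frac{1}{3} \cdot 85 = -9 + \frac{85}{3} = \frac{58}{3} \approx 19.333$)
$Z{\left(w,v \right)} = \frac{-80 + w}{\frac{58}{3} + v}$ ($Z{\left(w,v \right)} = \frac{w - 80}{v + \frac{58}{3}} = \frac{-80 + w}{\frac{58}{3} + v}$)
$M = \frac{582152}{8151}$ ($M = 8 \left(\frac{383}{-627} + \frac{620}{65}\right) = 8 \left(383 \left(- \frac{1}{627}\right) + 620 \cdot \frac{1}{65}\right) = 8 \left(- \frac{383}{627} + \frac{124}{13}\right) = 8 \cdot \frac{72769}{8151} = \frac{582152}{8151} \approx 71.421$)
$\frac{1}{Z{\left(-158,160 \right)} + M} = \frac{1}{\frac{3 \left(-80 - 158\right)}{58 + 3 \cdot 160} + \frac{582152}{8151}} = \frac{1}{3 \frac{1}{58 + 480} \left(-238\right) + \frac{582152}{8151}} = \frac{1}{3 \cdot \frac{1}{538} \left(-238\right) + \frac{582152}{8151}} = \frac{1}{- \frac{357}{269} + \frac{582152}{8151}} = \frac{1}{\frac{153688981}{2192619}} = \frac{2192619}{153688981}$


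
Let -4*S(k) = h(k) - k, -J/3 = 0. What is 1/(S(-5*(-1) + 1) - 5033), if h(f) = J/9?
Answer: -2/10063 ≈ -0.00019875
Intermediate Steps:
J = 0 (J = -3*0 = 0)
h(f) = 0 (h(f) = 0/9 = 0*(1/9) = 0)
S(k) = k/4 (S(k) = -(0 - k)/4 = -(-1)*k/4 = k/4)
1/(S(-5*(-1) + 1) - 5033) = 1/((-5*(-1) + 1)/4 - 5033) = 1/((5 + 1)/4 - 5033) = 1/((1/4)*6 - 5033) = 1/(3/2 - 5033) = 1/(-10063/2) = -2/10063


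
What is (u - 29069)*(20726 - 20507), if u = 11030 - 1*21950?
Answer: -8757591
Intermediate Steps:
u = -10920 (u = 11030 - 21950 = -10920)
(u - 29069)*(20726 - 20507) = (-10920 - 29069)*(20726 - 20507) = -39989*219 = -8757591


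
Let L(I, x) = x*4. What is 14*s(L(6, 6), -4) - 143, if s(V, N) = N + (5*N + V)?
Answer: -143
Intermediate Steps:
L(I, x) = 4*x
s(V, N) = V + 6*N (s(V, N) = N + (V + 5*N) = V + 6*N)
14*s(L(6, 6), -4) - 143 = 14*(4*6 + 6*(-4)) - 143 = 14*(24 - 24) - 143 = 14*0 - 143 = 0 - 143 = -143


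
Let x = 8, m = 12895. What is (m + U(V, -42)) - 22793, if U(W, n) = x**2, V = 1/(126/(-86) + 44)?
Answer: -9834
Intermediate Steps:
V = 43/1829 (V = 1/(126*(-1/86) + 44) = 1/(-63/43 + 44) = 1/(1829/43) = 43/1829 ≈ 0.023510)
U(W, n) = 64 (U(W, n) = 8**2 = 64)
(m + U(V, -42)) - 22793 = (12895 + 64) - 22793 = 12959 - 22793 = -9834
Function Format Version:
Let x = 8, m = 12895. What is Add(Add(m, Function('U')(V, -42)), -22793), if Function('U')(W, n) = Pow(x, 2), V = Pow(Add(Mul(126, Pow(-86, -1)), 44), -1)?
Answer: -9834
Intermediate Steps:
V = Rational(43, 1829) (V = Pow(Add(Mul(126, Rational(-1, 86)), 44), -1) = Pow(Add(Rational(-63, 43), 44), -1) = Pow(Rational(1829, 43), -1) = Rational(43, 1829) ≈ 0.023510)
Function('U')(W, n) = 64 (Function('U')(W, n) = Pow(8, 2) = 64)
Add(Add(m, Function('U')(V, -42)), -22793) = Add(Add(12895, 64), -22793) = Add(12959, -22793) = -9834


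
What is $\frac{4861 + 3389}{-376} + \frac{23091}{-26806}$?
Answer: $- \frac{57457929}{2519764} \approx -22.803$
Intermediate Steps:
$\frac{4861 + 3389}{-376} + \frac{23091}{-26806} = 8250 \left(- \frac{1}{376}\right) + 23091 \left(- \frac{1}{26806}\right) = - \frac{4125}{188} - \frac{23091}{26806} = - \frac{57457929}{2519764}$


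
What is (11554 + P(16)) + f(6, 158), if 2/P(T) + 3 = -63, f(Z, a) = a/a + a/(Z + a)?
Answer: 31270355/2706 ≈ 11556.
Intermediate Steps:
f(Z, a) = 1 + a/(Z + a)
P(T) = -1/33 (P(T) = 2/(-3 - 63) = 2/(-66) = 2*(-1/66) = -1/33)
(11554 + P(16)) + f(6, 158) = (11554 - 1/33) + (6 + 2*158)/(6 + 158) = 381281/33 + (6 + 316)/164 = 381281/33 + (1/164)*322 = 381281/33 + 161/82 = 31270355/2706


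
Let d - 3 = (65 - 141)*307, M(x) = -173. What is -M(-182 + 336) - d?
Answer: 23502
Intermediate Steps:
d = -23329 (d = 3 + (65 - 141)*307 = 3 - 76*307 = 3 - 23332 = -23329)
-M(-182 + 336) - d = -1*(-173) - 1*(-23329) = 173 + 23329 = 23502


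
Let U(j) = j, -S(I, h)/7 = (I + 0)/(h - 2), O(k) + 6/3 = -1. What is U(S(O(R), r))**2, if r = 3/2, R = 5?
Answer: 1764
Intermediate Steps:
O(k) = -3 (O(k) = -2 - 1 = -3)
r = 3/2 (r = 3*(1/2) = 3/2 ≈ 1.5000)
S(I, h) = -7*I/(-2 + h) (S(I, h) = -7*(I + 0)/(h - 2) = -7*I/(-2 + h))
U(S(O(R), r))**2 = (-7*(-3)/(-2 + 3/2))**2 = (-7*(-3)/(-1/2))**2 = (-7*(-3)*(-2))**2 = (-42)**2 = 1764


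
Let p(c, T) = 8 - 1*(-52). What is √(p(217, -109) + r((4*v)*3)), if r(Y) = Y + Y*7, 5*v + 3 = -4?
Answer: 2*I*√465/5 ≈ 8.6255*I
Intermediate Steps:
v = -7/5 (v = -⅗ + (⅕)*(-4) = -⅗ - ⅘ = -7/5 ≈ -1.4000)
p(c, T) = 60 (p(c, T) = 8 + 52 = 60)
r(Y) = 8*Y (r(Y) = Y + 7*Y = 8*Y)
√(p(217, -109) + r((4*v)*3)) = √(60 + 8*((4*(-7/5))*3)) = √(60 + 8*(-28/5*3)) = √(60 + 8*(-84/5)) = √(60 - 672/5) = √(-372/5) = 2*I*√465/5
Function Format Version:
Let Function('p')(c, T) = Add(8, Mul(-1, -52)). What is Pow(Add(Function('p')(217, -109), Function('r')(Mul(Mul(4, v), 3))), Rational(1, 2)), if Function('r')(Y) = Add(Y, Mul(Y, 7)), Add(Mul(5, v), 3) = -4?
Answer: Mul(Rational(2, 5), I, Pow(465, Rational(1, 2))) ≈ Mul(8.6255, I)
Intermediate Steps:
v = Rational(-7, 5) (v = Add(Rational(-3, 5), Mul(Rational(1, 5), -4)) = Add(Rational(-3, 5), Rational(-4, 5)) = Rational(-7, 5) ≈ -1.4000)
Function('p')(c, T) = 60 (Function('p')(c, T) = Add(8, 52) = 60)
Function('r')(Y) = Mul(8, Y) (Function('r')(Y) = Add(Y, Mul(7, Y)) = Mul(8, Y))
Pow(Add(Function('p')(217, -109), Function('r')(Mul(Mul(4, v), 3))), Rational(1, 2)) = Pow(Add(60, Mul(8, Mul(Mul(4, Rational(-7, 5)), 3))), Rational(1, 2)) = Pow(Add(60, Mul(8, Mul(Rational(-28, 5), 3))), Rational(1, 2)) = Pow(Add(60, Mul(8, Rational(-84, 5))), Rational(1, 2)) = Pow(Add(60, Rational(-672, 5)), Rational(1, 2)) = Pow(Rational(-372, 5), Rational(1, 2)) = Mul(Rational(2, 5), I, Pow(465, Rational(1, 2)))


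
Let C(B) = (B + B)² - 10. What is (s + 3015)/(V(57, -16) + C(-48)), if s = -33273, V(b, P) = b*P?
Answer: -15129/4147 ≈ -3.6482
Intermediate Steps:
V(b, P) = P*b
C(B) = -10 + 4*B² (C(B) = (2*B)² - 10 = 4*B² - 10 = -10 + 4*B²)
(s + 3015)/(V(57, -16) + C(-48)) = (-33273 + 3015)/(-16*57 + (-10 + 4*(-48)²)) = -30258/(-912 + (-10 + 4*2304)) = -30258/(-912 + (-10 + 9216)) = -30258/(-912 + 9206) = -30258/8294 = -30258*1/8294 = -15129/4147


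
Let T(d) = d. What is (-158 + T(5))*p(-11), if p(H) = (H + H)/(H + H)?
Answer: -153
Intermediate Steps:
p(H) = 1 (p(H) = (2*H)/((2*H)) = (2*H)*(1/(2*H)) = 1)
(-158 + T(5))*p(-11) = (-158 + 5)*1 = -153*1 = -153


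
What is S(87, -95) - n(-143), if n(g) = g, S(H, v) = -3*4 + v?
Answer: 36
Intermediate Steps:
S(H, v) = -12 + v
S(87, -95) - n(-143) = (-12 - 95) - 1*(-143) = -107 + 143 = 36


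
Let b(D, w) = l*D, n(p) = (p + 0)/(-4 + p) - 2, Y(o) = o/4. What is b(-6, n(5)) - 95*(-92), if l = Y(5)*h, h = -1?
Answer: 17495/2 ≈ 8747.5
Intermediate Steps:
Y(o) = o/4 (Y(o) = o*(¼) = o/4)
l = -5/4 (l = ((¼)*5)*(-1) = (5/4)*(-1) = -5/4 ≈ -1.2500)
n(p) = -2 + p/(-4 + p) (n(p) = p/(-4 + p) - 2 = -2 + p/(-4 + p))
b(D, w) = -5*D/4
b(-6, n(5)) - 95*(-92) = -5/4*(-6) - 95*(-92) = 15/2 + 8740 = 17495/2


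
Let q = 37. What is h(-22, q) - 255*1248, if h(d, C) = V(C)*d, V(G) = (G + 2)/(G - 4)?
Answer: -318266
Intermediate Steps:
V(G) = (2 + G)/(-4 + G)
h(d, C) = d*(2 + C)/(-4 + C) (h(d, C) = ((2 + C)/(-4 + C))*d = d*(2 + C)/(-4 + C))
h(-22, q) - 255*1248 = -22*(2 + 37)/(-4 + 37) - 255*1248 = -22*39/33 - 318240 = -22*1/33*39 - 318240 = -26 - 318240 = -318266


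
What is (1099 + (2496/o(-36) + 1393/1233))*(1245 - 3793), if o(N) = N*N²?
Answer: -93314484172/33291 ≈ -2.8030e+6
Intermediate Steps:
o(N) = N³
(1099 + (2496/o(-36) + 1393/1233))*(1245 - 3793) = (1099 + (2496/((-36)³) + 1393/1233))*(1245 - 3793) = (1099 + (2496/(-46656) + 1393*(1/1233)))*(-2548) = (1099 + (2496*(-1/46656) + 1393/1233))*(-2548) = (1099 + (-13/243 + 1393/1233))*(-2548) = (1099 + 35830/33291)*(-2548) = (36622639/33291)*(-2548) = -93314484172/33291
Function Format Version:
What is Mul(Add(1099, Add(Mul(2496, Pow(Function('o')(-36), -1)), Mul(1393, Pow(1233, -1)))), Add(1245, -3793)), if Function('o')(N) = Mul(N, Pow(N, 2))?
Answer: Rational(-93314484172, 33291) ≈ -2.8030e+6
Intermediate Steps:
Function('o')(N) = Pow(N, 3)
Mul(Add(1099, Add(Mul(2496, Pow(Function('o')(-36), -1)), Mul(1393, Pow(1233, -1)))), Add(1245, -3793)) = Mul(Add(1099, Add(Mul(2496, Pow(Pow(-36, 3), -1)), Mul(1393, Pow(1233, -1)))), Add(1245, -3793)) = Mul(Add(1099, Add(Mul(2496, Pow(-46656, -1)), Mul(1393, Rational(1, 1233)))), -2548) = Mul(Add(1099, Add(Mul(2496, Rational(-1, 46656)), Rational(1393, 1233))), -2548) = Mul(Add(1099, Add(Rational(-13, 243), Rational(1393, 1233))), -2548) = Mul(Add(1099, Rational(35830, 33291)), -2548) = Mul(Rational(36622639, 33291), -2548) = Rational(-93314484172, 33291)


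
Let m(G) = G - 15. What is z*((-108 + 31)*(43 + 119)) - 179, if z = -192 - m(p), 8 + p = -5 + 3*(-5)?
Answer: 1858447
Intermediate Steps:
p = -28 (p = -8 + (-5 + 3*(-5)) = -8 + (-5 - 15) = -8 - 20 = -28)
m(G) = -15 + G
z = -149 (z = -192 - (-15 - 28) = -192 - 1*(-43) = -192 + 43 = -149)
z*((-108 + 31)*(43 + 119)) - 179 = -149*(-108 + 31)*(43 + 119) - 179 = -(-11473)*162 - 179 = -149*(-12474) - 179 = 1858626 - 179 = 1858447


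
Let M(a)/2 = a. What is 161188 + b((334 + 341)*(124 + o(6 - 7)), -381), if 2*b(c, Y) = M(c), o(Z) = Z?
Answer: 244213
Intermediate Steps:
M(a) = 2*a
b(c, Y) = c (b(c, Y) = (2*c)/2 = c)
161188 + b((334 + 341)*(124 + o(6 - 7)), -381) = 161188 + (334 + 341)*(124 + (6 - 7)) = 161188 + 675*(124 - 1) = 161188 + 675*123 = 161188 + 83025 = 244213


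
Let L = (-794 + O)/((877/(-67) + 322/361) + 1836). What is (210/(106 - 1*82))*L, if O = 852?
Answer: 24549805/88224618 ≈ 0.27826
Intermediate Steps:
L = 1402846/44112309 (L = (-794 + 852)/((877/(-67) + 322/361) + 1836) = 58/((877*(-1/67) + 322*(1/361)) + 1836) = 58/((-877/67 + 322/361) + 1836) = 58/(-295023/24187 + 1836) = 58/(44112309/24187) = 58*(24187/44112309) = 1402846/44112309 ≈ 0.031802)
(210/(106 - 1*82))*L = (210/(106 - 1*82))*(1402846/44112309) = (210/(106 - 82))*(1402846/44112309) = (210/24)*(1402846/44112309) = (210*(1/24))*(1402846/44112309) = (35/4)*(1402846/44112309) = 24549805/88224618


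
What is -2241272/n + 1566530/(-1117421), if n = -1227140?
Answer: 1046929452/2466244615 ≈ 0.42450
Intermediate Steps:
-2241272/n + 1566530/(-1117421) = -2241272/(-1227140) + 1566530/(-1117421) = -2241272*(-1/1227140) + 1566530*(-1/1117421) = 560318/306785 - 11270/8039 = 1046929452/2466244615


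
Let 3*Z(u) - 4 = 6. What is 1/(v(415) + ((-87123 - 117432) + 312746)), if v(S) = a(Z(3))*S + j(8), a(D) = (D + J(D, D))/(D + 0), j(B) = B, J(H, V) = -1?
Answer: 2/216979 ≈ 9.2175e-6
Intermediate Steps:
Z(u) = 10/3 (Z(u) = 4/3 + (⅓)*6 = 4/3 + 2 = 10/3)
a(D) = (-1 + D)/D (a(D) = (D - 1)/(D + 0) = (-1 + D)/D)
v(S) = 8 + 7*S/10 (v(S) = ((-1 + 10/3)/(10/3))*S + 8 = ((3/10)*(7/3))*S + 8 = 7*S/10 + 8 = 8 + 7*S/10)
1/(v(415) + ((-87123 - 117432) + 312746)) = 1/((8 + (7/10)*415) + ((-87123 - 117432) + 312746)) = 1/((8 + 581/2) + (-204555 + 312746)) = 1/(597/2 + 108191) = 1/(216979/2) = 2/216979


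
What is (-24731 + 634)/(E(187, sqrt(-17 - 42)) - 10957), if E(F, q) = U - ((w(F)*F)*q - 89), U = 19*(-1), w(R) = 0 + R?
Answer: 262344039/72265553468 - 842647993*I*sqrt(59)/72265553468 ≈ 0.0036303 - 0.089566*I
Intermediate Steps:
w(R) = R
U = -19
E(F, q) = 70 - q*F**2 (E(F, q) = -19 - ((F*F)*q - 89) = -19 - (F**2*q - 89) = -19 - (q*F**2 - 89) = -19 - (-89 + q*F**2) = -19 + (89 - q*F**2) = 70 - q*F**2)
(-24731 + 634)/(E(187, sqrt(-17 - 42)) - 10957) = (-24731 + 634)/((70 - 1*sqrt(-17 - 42)*187**2) - 10957) = -24097/((70 - 1*sqrt(-59)*34969) - 10957) = -24097/((70 - 1*I*sqrt(59)*34969) - 10957) = -24097/((70 - 34969*I*sqrt(59)) - 10957) = -24097/(-10887 - 34969*I*sqrt(59))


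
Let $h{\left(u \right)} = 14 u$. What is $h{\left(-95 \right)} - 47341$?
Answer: $-48671$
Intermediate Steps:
$h{\left(-95 \right)} - 47341 = 14 \left(-95\right) - 47341 = -1330 - 47341 = -48671$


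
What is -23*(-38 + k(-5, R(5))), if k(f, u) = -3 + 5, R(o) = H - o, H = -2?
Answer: 828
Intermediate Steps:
R(o) = -2 - o
k(f, u) = 2
-23*(-38 + k(-5, R(5))) = -23*(-38 + 2) = -23*(-36) = 828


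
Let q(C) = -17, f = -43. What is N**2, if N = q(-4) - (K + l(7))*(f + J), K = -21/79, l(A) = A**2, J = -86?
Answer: 245329024249/6241 ≈ 3.9309e+7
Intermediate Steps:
K = -21/79 (K = -21*1/79 = -21/79 ≈ -0.26582)
N = 495307/79 (N = -17 - (-21/79 + 7**2)*(-43 - 86) = -17 - (-21/79 + 49)*(-129) = -17 - 3850*(-129)/79 = -17 - 1*(-496650/79) = -17 + 496650/79 = 495307/79 ≈ 6269.7)
N**2 = (495307/79)**2 = 245329024249/6241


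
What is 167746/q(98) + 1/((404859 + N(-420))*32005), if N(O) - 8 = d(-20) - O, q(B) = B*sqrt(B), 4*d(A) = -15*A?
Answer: 1/12973610810 + 83873*sqrt(2)/686 ≈ 172.91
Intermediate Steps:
d(A) = -15*A/4 (d(A) = (-15*A)/4 = -15*A/4)
q(B) = B**(3/2)
N(O) = 83 - O (N(O) = 8 + (-15/4*(-20) - O) = 8 + (75 - O) = 83 - O)
167746/q(98) + 1/((404859 + N(-420))*32005) = 167746/(98**(3/2)) + 1/((404859 + (83 - 1*(-420)))*32005) = 167746/((686*sqrt(2))) + (1/32005)/(404859 + (83 + 420)) = 167746*(sqrt(2)/1372) + (1/32005)/(404859 + 503) = 83873*sqrt(2)/686 + (1/32005)/405362 = 83873*sqrt(2)/686 + (1/405362)*(1/32005) = 83873*sqrt(2)/686 + 1/12973610810 = 1/12973610810 + 83873*sqrt(2)/686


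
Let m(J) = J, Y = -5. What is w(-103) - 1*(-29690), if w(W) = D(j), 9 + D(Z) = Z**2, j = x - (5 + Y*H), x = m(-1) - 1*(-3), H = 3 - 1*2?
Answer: 29685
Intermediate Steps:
H = 1 (H = 3 - 2 = 1)
x = 2 (x = -1 - 1*(-3) = -1 + 3 = 2)
j = 2 (j = 2 - (5 - 5*1) = 2 - (5 - 5) = 2 - 1*0 = 2 + 0 = 2)
D(Z) = -9 + Z**2
w(W) = -5 (w(W) = -9 + 2**2 = -9 + 4 = -5)
w(-103) - 1*(-29690) = -5 - 1*(-29690) = -5 + 29690 = 29685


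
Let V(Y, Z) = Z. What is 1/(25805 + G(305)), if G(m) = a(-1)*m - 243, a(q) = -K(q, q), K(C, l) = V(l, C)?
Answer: 1/25867 ≈ 3.8659e-5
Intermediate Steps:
K(C, l) = C
a(q) = -q
G(m) = -243 + m (G(m) = (-1*(-1))*m - 243 = 1*m - 243 = m - 243 = -243 + m)
1/(25805 + G(305)) = 1/(25805 + (-243 + 305)) = 1/(25805 + 62) = 1/25867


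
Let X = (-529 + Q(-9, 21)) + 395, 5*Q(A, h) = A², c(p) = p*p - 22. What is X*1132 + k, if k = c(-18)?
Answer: -665238/5 ≈ -1.3305e+5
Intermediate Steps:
c(p) = -22 + p² (c(p) = p² - 22 = -22 + p²)
k = 302 (k = -22 + (-18)² = -22 + 324 = 302)
Q(A, h) = A²/5
X = -589/5 (X = (-529 + (⅕)*(-9)²) + 395 = (-529 + (⅕)*81) + 395 = (-529 + 81/5) + 395 = -2564/5 + 395 = -589/5 ≈ -117.80)
X*1132 + k = -589/5*1132 + 302 = -666748/5 + 302 = -665238/5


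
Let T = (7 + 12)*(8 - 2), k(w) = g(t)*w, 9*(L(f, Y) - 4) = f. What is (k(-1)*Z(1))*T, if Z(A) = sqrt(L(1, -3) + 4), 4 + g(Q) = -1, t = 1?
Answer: 190*sqrt(73) ≈ 1623.4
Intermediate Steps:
g(Q) = -5 (g(Q) = -4 - 1 = -5)
L(f, Y) = 4 + f/9
Z(A) = sqrt(73)/3 (Z(A) = sqrt((4 + (1/9)*1) + 4) = sqrt((4 + 1/9) + 4) = sqrt(37/9 + 4) = sqrt(73/9) = sqrt(73)/3)
k(w) = -5*w
T = 114 (T = 19*6 = 114)
(k(-1)*Z(1))*T = ((-5*(-1))*(sqrt(73)/3))*114 = (5*(sqrt(73)/3))*114 = (5*sqrt(73)/3)*114 = 190*sqrt(73)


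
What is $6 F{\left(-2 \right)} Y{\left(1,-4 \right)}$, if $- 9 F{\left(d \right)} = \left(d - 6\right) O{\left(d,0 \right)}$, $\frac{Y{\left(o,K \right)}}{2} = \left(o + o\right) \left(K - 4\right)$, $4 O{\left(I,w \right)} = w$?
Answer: $0$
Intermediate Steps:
$O{\left(I,w \right)} = \frac{w}{4}$
$Y{\left(o,K \right)} = 4 o \left(-4 + K\right)$ ($Y{\left(o,K \right)} = 2 \left(o + o\right) \left(K - 4\right) = 2 \cdot 2 o \left(-4 + K\right) = 4 o \left(-4 + K\right)$)
$F{\left(d \right)} = 0$ ($F{\left(d \right)} = - \frac{\left(d - 6\right) \frac{1}{4} \cdot 0}{9} = - \frac{\left(d - 6\right) 0}{9} = - \frac{\left(-6 + d\right) 0}{9} = \left(- \frac{1}{9}\right) 0 = 0$)
$6 F{\left(-2 \right)} Y{\left(1,-4 \right)} = 6 \cdot 0 \cdot 4 \cdot 1 \left(-4 - 4\right) = 0 \cdot 4 \cdot 1 \left(-8\right) = 0 \left(-32\right) = 0$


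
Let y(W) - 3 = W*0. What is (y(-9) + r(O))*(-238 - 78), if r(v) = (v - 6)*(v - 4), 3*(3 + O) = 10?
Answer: -67624/9 ≈ -7513.8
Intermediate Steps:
O = 1/3 (O = -3 + (1/3)*10 = -3 + 10/3 = 1/3 ≈ 0.33333)
r(v) = (-6 + v)*(-4 + v)
y(W) = 3 (y(W) = 3 + W*0 = 3 + 0 = 3)
(y(-9) + r(O))*(-238 - 78) = (3 + (24 + (1/3)**2 - 10*1/3))*(-238 - 78) = (3 + (24 + 1/9 - 10/3))*(-316) = (3 + 187/9)*(-316) = (214/9)*(-316) = -67624/9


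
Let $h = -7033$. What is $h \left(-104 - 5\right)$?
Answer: $766597$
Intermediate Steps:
$h \left(-104 - 5\right) = - 7033 \left(-104 - 5\right) = \left(-7033\right) \left(-109\right) = 766597$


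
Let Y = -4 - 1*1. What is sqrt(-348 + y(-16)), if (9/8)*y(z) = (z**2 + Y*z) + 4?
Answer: 2*I*sqrt(103)/3 ≈ 6.7659*I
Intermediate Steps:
Y = -5 (Y = -4 - 1 = -5)
y(z) = 32/9 - 40*z/9 + 8*z**2/9 (y(z) = 8*((z**2 - 5*z) + 4)/9 = 8*(4 + z**2 - 5*z)/9 = 32/9 - 40*z/9 + 8*z**2/9)
sqrt(-348 + y(-16)) = sqrt(-348 + (32/9 - 40/9*(-16) + (8/9)*(-16)**2)) = sqrt(-348 + (32/9 + 640/9 + (8/9)*256)) = sqrt(-348 + (32/9 + 640/9 + 2048/9)) = sqrt(-348 + 2720/9) = sqrt(-412/9) = 2*I*sqrt(103)/3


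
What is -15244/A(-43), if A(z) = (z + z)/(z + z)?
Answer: -15244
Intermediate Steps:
A(z) = 1 (A(z) = (2*z)/((2*z)) = (2*z)*(1/(2*z)) = 1)
-15244/A(-43) = -15244/1 = -15244*1 = -15244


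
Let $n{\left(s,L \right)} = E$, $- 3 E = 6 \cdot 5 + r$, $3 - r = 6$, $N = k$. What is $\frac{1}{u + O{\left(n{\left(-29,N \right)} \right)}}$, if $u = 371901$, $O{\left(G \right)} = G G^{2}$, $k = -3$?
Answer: $\frac{1}{371172} \approx 2.6942 \cdot 10^{-6}$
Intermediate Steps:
$N = -3$
$r = -3$ ($r = 3 - 6 = -3$)
$E = -9$ ($E = - \frac{6 \cdot 5 - 3}{3} = - \frac{30 - 3}{3} = \left(- \frac{1}{3}\right) 27 = -9$)
$n{\left(s,L \right)} = -9$
$O{\left(G \right)} = G^{3}$
$\frac{1}{u + O{\left(n{\left(-29,N \right)} \right)}} = \frac{1}{371901 + \left(-9\right)^{3}} = \frac{1}{371901 - 729} = \frac{1}{371172}$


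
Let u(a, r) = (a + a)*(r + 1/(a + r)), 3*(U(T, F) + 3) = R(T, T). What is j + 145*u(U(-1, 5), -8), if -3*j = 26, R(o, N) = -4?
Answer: 1126268/111 ≈ 10147.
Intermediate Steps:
j = -26/3 (j = -⅓*26 = -26/3 ≈ -8.6667)
U(T, F) = -13/3 (U(T, F) = -3 + (⅓)*(-4) = -3 - 4/3 = -13/3)
u(a, r) = 2*a*(r + 1/(a + r)) (u(a, r) = (2*a)*(r + 1/(a + r)) = 2*a*(r + 1/(a + r)))
j + 145*u(U(-1, 5), -8) = -26/3 + 145*(2*(-13/3)*(1 + (-8)² - 13/3*(-8))/(-13/3 - 8)) = -26/3 + 145*(2*(-13/3)*(1 + 64 + 104/3)/(-37/3)) = -26/3 + 145*(2*(-13/3)*(-3/37)*(299/3)) = -26/3 + 145*(7774/111) = -26/3 + 1127230/111 = 1126268/111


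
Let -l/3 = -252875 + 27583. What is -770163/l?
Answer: -256721/225292 ≈ -1.1395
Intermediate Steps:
l = 675876 (l = -3*(-252875 + 27583) = -3*(-225292) = 675876)
-770163/l = -770163/675876 = -770163*1/675876 = -256721/225292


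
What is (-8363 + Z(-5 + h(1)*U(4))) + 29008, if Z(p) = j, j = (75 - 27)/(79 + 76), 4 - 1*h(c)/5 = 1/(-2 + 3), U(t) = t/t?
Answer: 3200023/155 ≈ 20645.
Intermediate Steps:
U(t) = 1
h(c) = 15 (h(c) = 20 - 5/(-2 + 3) = 20 - 5/1 = 20 - 5*1 = 20 - 5 = 15)
j = 48/155 ≈ 0.30968
Z(p) = 48/155
(-8363 + Z(-5 + h(1)*U(4))) + 29008 = (-8363 + 48/155) + 29008 = -1296217/155 + 29008 = 3200023/155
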